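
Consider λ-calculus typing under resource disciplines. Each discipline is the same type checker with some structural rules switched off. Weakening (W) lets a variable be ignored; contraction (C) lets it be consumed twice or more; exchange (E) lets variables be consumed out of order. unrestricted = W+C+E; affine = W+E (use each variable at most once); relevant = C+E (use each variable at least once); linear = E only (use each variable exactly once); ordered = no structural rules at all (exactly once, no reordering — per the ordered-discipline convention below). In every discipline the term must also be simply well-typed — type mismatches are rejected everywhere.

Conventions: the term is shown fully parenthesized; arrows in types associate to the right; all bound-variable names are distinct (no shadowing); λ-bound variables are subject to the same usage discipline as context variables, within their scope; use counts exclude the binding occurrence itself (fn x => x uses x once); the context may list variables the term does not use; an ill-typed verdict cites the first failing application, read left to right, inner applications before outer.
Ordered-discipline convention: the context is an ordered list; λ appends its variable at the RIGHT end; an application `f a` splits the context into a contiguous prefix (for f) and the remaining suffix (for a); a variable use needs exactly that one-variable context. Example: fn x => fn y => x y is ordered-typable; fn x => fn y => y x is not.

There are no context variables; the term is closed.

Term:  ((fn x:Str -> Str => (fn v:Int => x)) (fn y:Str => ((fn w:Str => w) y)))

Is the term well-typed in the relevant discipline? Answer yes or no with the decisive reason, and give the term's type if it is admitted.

no — v left unused
usage: x (λ-bound) ×1, v (λ-bound) ×0, y (λ-bound) ×1, w (λ-bound) ×1
left-to-right use order: x, w, y
typing: ✓ — Int -> Str -> Str
summary: ordered ✗, linear ✗, affine ✓, relevant ✗, unrestricted ✓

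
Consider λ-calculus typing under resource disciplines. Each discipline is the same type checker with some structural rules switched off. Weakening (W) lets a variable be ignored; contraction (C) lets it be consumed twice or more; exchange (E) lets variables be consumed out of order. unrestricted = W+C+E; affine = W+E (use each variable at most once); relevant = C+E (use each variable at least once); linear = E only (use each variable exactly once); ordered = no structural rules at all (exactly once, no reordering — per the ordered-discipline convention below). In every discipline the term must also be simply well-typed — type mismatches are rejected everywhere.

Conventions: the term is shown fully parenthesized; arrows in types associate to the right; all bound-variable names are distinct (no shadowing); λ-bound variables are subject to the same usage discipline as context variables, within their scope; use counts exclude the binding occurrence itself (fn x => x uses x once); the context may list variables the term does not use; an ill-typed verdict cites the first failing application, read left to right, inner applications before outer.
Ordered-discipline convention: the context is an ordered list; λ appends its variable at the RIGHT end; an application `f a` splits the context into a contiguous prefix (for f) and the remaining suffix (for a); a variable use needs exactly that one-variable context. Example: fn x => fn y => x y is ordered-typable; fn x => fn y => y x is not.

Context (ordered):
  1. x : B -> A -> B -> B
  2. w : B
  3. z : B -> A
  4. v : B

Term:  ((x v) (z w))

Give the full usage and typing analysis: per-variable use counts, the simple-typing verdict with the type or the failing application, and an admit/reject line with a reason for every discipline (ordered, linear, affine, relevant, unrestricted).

usage: x: 1, w: 1, z: 1, v: 1
use order (left to right): x, v, z, w
typing: the term checks, with type B -> B
ordered: ✗, use order x, v, z, w needs exchange
linear: ✓, single use per variable (x, w, z, v)
affine: ✓, x, w, z, v: no repeats, contraction unneeded
relevant: ✓, x, w, z, v: all used, weakening unneeded
unrestricted: ✓, typability at B -> B is all that's needed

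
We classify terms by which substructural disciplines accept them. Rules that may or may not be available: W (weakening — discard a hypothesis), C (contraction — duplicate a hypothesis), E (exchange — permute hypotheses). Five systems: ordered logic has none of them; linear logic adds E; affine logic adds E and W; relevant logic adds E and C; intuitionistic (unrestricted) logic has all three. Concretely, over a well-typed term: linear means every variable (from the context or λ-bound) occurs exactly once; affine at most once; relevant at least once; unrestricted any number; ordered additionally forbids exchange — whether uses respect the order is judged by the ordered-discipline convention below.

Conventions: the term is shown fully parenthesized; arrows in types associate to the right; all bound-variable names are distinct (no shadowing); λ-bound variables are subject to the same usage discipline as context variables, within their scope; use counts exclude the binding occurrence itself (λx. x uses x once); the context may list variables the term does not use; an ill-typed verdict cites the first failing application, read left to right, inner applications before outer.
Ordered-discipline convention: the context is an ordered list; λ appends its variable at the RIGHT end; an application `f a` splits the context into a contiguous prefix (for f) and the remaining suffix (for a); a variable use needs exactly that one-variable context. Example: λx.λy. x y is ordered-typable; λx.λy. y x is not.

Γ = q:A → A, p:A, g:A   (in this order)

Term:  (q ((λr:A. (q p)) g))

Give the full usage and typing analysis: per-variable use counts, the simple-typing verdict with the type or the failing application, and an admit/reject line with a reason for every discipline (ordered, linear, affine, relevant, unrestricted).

counts: q=2; p=1; g=1; r [bound]=0
order of uses: q, q, p, g
typing: well-typed — term : A
ordered: ✗, q ×2 used more than once (contraction); needs weakening: r unused
linear: ✗, q ×2 used more than once (contraction); needs weakening: r unused
affine: ✗, q ×2 used more than once (contraction)
relevant: ✗, needs weakening: r unused
unrestricted: ✓, typability at A is all that's needed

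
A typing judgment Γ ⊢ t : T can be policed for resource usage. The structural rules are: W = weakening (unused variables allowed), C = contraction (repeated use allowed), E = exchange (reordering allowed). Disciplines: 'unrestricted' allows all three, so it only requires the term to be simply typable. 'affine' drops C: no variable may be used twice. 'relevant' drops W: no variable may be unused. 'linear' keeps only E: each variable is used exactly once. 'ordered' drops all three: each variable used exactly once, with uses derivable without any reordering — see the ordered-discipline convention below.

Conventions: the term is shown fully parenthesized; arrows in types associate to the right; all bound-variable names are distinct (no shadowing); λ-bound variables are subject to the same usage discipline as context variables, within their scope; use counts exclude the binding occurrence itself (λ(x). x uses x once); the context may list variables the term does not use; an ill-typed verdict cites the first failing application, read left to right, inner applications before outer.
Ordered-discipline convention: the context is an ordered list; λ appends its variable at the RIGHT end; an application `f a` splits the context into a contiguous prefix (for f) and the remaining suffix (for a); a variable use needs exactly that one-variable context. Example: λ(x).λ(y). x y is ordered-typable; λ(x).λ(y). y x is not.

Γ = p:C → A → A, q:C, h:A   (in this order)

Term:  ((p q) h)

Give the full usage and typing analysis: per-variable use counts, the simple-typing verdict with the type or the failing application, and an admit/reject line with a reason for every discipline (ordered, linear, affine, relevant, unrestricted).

use counts: p ×1, q ×1, h ×1
order of uses: p, q, h
typing: the term checks, with type A
ordered: ✓, one use each (p, q, h); ordered split holds
linear: ✓, each of p, q, h used exactly once
affine: ✓, at most one use each (p, q, h)
relevant: ✓, none of p, q, h goes unused
unrestricted: ✓, type-checks (A) and nothing is barred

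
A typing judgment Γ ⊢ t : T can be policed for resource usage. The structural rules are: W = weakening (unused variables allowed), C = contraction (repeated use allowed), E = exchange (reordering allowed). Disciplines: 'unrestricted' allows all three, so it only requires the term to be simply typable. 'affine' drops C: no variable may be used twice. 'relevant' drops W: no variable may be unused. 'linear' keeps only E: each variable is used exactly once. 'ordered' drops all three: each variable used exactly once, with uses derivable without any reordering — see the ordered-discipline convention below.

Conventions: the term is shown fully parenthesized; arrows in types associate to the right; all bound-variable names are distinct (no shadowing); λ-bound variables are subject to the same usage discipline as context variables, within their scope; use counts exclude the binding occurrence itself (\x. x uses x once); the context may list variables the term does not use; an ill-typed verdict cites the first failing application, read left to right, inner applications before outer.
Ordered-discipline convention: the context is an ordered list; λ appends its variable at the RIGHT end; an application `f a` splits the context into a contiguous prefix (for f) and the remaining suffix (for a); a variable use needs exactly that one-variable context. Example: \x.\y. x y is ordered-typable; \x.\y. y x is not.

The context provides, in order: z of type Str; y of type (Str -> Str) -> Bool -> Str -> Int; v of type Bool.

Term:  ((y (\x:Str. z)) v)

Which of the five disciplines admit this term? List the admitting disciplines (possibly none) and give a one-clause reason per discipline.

admitted by: affine, unrestricted
variable uses: z ×1, y ×1, v ×1, x (bound) ×0
left-to-right use order: y, z, v
typing: well-typed — term : Str -> Int
ordered: ✗ — unused: x — weakening required
linear: ✗ — unused: x — weakening required
affine: ✓ — no duplicate uses among z, y, v, x
relevant: ✗ — unused: x — weakening required
unrestricted: ✓ — well-typed at Str -> Int; no restrictions here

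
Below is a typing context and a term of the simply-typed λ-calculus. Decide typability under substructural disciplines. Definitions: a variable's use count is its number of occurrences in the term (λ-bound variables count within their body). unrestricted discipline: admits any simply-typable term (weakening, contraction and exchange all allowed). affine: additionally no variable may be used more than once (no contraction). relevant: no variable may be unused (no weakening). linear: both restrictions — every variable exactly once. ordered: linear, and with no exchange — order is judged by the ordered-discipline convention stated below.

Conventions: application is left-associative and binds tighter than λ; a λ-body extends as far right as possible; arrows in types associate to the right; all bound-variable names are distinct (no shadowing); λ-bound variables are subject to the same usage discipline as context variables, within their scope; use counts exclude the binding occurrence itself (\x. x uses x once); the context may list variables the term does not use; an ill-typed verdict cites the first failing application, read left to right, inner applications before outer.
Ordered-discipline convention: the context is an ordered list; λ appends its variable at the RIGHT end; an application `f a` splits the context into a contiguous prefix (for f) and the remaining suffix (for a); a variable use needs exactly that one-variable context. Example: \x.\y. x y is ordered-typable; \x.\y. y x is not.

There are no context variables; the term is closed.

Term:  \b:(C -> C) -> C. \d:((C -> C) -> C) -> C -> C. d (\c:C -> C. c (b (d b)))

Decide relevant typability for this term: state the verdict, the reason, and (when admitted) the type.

yes — b, d, c: all used, weakening unneeded; term : ((C -> C) -> C) -> (((C -> C) -> C) -> C -> C) -> C -> C
usage: b [bound]: 2; d [bound]: 2; c [bound]: 1
left-to-right use order: d, c, b, d, b
typing: well-typed at ((C -> C) -> C) -> (((C -> C) -> C) -> C -> C) -> C -> C
summary: ordered ✗ · linear ✗ · affine ✗ · relevant ✓ · unrestricted ✓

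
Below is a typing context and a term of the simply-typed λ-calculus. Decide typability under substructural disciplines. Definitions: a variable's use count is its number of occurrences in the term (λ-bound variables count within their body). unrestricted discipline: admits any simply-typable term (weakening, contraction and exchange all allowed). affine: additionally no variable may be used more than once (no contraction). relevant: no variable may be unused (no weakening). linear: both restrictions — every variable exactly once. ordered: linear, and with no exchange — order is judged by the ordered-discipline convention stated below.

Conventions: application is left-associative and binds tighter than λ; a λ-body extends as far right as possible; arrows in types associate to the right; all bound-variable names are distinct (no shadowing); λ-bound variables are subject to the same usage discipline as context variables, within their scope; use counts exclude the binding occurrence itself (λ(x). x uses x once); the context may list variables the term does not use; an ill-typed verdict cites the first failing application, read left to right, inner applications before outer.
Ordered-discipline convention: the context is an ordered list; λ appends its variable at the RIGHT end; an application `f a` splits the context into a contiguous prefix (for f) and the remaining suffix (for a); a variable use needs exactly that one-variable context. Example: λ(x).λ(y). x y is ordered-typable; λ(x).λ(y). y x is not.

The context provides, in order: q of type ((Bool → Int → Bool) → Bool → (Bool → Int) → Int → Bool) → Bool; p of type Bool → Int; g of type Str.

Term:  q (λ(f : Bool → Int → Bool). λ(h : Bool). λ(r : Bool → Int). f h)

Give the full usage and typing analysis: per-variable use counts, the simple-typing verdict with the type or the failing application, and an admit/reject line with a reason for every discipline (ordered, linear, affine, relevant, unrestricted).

variable uses: q: 1, p: 0, g: 0, f (bound): 1, h (bound): 1, r (bound): 0
use order (left to right): q, f, h
typing: ✓ — Bool
ordered: ✗ — unused: p, g, r — weakening required
linear: ✗ — unused: p, g, r — weakening required
affine: ✓ — at most one use each (q, p, g, f, h, r)
relevant: ✗ — unused: p, g, r — weakening required
unrestricted: ✓ — simply typable at Bool; W, C, E all held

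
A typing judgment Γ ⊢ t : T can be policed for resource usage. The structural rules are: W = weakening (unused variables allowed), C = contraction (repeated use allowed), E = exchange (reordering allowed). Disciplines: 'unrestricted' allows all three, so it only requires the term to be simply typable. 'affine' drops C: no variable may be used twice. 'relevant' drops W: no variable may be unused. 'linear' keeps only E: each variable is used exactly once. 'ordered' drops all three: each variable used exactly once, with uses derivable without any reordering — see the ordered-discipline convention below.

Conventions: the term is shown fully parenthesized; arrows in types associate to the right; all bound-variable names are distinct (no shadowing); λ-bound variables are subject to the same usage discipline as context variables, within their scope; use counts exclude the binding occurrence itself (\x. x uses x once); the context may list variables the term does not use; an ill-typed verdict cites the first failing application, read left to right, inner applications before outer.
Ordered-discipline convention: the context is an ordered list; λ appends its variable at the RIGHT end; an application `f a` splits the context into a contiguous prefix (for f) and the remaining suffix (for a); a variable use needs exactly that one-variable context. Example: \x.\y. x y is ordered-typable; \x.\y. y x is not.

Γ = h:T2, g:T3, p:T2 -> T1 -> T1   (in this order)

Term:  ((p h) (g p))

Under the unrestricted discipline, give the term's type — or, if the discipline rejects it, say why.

not well-typed under unrestricted — the type mismatch rejects it
variable uses: h: 1×; g: 1×; p: 2×
left-to-right use order: p, h, g, p
typing: ill-typed: non-function type T3 applied to an argument
summary: ordered ✗; linear ✗; affine ✗; relevant ✗; unrestricted ✗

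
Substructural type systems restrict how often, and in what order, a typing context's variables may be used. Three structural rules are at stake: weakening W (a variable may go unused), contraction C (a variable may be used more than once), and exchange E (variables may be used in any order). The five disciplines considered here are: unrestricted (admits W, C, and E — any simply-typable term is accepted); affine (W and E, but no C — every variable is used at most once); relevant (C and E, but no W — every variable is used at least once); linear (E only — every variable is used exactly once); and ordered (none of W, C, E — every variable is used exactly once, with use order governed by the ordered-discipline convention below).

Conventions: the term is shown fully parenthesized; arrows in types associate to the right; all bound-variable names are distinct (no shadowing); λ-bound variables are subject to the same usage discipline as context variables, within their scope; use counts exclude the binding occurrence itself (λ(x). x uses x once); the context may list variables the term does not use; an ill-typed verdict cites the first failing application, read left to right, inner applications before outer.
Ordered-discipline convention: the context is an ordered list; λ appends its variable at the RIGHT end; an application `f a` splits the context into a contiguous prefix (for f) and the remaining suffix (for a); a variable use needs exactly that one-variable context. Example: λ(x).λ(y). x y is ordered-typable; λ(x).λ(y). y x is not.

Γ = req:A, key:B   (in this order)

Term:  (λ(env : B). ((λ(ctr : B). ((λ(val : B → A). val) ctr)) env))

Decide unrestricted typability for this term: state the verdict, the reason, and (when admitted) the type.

no — fails simple typing
counts: req=0; key=0; env (λ-bound)=1; ctr (λ-bound)=1; val (λ-bound)=1
use order (left to right): val, ctr, env
typing: ill-typed: an application expects B → A but receives B
summary: ordered ✗, linear ✗, affine ✗, relevant ✗, unrestricted ✗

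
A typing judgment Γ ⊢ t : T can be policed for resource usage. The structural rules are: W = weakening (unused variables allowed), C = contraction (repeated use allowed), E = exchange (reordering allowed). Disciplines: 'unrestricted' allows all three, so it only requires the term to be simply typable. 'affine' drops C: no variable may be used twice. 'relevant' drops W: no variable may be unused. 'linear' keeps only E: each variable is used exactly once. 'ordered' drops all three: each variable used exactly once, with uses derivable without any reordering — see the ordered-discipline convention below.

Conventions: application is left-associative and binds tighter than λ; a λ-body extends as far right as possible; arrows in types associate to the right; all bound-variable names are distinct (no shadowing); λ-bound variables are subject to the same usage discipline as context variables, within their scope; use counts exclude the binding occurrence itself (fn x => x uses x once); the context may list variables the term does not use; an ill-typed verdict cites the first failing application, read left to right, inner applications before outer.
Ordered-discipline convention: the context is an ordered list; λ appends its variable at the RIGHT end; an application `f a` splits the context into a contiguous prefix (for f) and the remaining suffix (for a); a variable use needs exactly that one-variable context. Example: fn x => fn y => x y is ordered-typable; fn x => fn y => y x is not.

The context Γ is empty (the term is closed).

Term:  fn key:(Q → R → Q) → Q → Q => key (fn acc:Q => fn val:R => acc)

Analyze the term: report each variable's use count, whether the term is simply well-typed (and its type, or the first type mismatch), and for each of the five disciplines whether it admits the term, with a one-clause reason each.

counts: key (bound)=1, acc (bound)=1, val (bound)=0
use order (left to right): key, acc
typing: ✓ — ((Q → R → Q) → Q → Q) → Q → Q
ordered: ✗ — val left unused
linear: ✗ — val left unused
affine: ✓ — none of key, acc, val used more than once
relevant: ✗ — val left unused
unrestricted: ✓ — simply typable at ((Q → R → Q) → Q → Q) → Q → Q; W, C, E all held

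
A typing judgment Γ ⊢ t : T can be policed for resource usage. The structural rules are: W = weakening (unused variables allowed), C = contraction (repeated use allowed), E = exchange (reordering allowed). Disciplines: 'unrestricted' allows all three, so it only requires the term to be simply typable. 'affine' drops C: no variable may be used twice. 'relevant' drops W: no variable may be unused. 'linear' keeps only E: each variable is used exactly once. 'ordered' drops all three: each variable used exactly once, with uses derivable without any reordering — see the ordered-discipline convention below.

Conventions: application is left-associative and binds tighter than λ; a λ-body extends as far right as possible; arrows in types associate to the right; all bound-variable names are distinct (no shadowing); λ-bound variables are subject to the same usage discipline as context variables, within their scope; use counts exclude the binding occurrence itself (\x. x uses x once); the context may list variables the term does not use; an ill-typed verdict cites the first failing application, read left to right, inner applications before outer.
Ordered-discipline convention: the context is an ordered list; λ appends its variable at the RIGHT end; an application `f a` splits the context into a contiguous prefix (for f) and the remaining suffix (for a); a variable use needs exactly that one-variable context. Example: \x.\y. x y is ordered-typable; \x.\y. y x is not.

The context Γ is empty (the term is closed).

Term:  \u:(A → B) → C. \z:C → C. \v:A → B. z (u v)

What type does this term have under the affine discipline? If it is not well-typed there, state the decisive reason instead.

term : ((A → B) → C) → (C → C) → (A → B) → C
counts: u [bound]=1; z [bound]=1; v [bound]=1
uses in reading order: z, u, v
typing: well-typed — term : ((A → B) → C) → (C → C) → (A → B) → C
across the five disciplines: ordered ✗ · linear ✓ · affine ✓ · relevant ✓ · unrestricted ✓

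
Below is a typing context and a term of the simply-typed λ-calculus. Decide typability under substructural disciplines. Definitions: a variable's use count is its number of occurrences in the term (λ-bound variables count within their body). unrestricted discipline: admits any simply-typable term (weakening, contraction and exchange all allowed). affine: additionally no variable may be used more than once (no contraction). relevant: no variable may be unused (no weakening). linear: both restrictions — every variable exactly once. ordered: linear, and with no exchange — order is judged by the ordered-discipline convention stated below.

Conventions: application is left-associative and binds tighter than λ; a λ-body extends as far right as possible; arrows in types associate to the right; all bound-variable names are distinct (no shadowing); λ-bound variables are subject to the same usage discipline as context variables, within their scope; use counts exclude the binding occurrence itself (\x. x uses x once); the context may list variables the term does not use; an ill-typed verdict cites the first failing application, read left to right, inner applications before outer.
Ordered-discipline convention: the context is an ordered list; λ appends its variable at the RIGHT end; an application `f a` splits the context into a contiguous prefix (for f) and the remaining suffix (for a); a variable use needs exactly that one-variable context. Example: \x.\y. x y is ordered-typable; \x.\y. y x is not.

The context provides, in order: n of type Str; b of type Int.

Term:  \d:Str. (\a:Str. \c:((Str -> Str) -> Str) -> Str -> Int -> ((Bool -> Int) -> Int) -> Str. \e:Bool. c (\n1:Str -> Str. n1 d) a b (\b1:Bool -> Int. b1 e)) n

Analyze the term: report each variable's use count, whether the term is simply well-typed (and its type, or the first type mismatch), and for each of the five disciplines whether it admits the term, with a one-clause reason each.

use counts: n=1; b=1; d (λ-bound)=1; a (λ-bound)=1; c (λ-bound)=1; e (λ-bound)=1; n1 (λ-bound)=1; b1 (λ-bound)=1
left-to-right use order: c, n1, d, a, b, b1, e, n
typing: well-typed at Str -> (((Str -> Str) -> Str) -> Str -> Int -> ((Bool -> Int) -> Int) -> Str) -> Bool -> Str
ordered ✗ (no ordered split (uses run c, n1, d, a, b, b1, e, n))
linear ✓ (exactly-once usage across n, b, d, a, c, e, n1, b1)
affine ✓ (at most one use each (n, b, d, a, c, e, n1, b1))
relevant ✓ (n, b, d, a, c, e, n1, b1: all used, weakening unneeded)
unrestricted ✓ (type-checks (Str -> (((Str -> Str) -> Str) -> Str -> Int -> ((Bool -> Int) -> Int) -> Str) -> Bool -> Str) and nothing is barred)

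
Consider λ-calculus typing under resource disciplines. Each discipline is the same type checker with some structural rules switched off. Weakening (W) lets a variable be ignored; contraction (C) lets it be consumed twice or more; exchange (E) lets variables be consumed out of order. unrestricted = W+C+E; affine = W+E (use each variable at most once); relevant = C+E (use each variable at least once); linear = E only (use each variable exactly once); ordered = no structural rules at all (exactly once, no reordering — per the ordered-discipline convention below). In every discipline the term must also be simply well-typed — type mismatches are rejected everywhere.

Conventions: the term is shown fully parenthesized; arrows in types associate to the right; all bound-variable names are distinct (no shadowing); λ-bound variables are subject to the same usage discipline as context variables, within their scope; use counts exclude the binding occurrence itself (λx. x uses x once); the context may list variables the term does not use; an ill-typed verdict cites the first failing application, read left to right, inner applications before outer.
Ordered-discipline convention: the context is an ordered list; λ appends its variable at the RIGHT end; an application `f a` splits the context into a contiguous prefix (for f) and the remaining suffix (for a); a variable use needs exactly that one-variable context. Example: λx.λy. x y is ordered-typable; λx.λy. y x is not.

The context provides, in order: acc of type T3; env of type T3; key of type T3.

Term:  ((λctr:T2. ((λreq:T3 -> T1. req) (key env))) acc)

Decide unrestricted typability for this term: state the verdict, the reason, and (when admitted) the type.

no — not simply typable
use counts: acc: 1; env: 1; key: 1; ctr [bound]: 0; req [bound]: 1
use order (left to right): req, key, env, acc
typing: ill-typed: can't apply a value of type T3
across the five disciplines: ordered ✗ · linear ✗ · affine ✗ · relevant ✗ · unrestricted ✗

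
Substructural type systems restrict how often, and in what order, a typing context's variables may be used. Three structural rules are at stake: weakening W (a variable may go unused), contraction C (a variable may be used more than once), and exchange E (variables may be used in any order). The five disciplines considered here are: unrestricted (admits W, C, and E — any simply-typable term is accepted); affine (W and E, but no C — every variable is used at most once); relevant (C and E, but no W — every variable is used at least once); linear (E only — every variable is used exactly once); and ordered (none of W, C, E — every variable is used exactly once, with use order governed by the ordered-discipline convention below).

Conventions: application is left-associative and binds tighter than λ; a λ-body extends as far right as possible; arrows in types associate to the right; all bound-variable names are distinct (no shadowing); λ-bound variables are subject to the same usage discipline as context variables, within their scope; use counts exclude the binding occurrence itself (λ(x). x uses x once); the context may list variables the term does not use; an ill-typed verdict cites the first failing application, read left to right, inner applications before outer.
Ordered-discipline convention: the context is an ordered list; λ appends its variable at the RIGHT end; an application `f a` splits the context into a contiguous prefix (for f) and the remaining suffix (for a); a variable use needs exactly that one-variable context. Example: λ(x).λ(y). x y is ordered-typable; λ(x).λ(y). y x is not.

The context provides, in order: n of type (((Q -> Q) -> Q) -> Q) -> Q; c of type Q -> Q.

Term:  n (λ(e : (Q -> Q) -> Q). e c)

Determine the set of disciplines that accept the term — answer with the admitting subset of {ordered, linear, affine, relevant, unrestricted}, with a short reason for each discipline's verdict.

admitted in: linear, affine, relevant, unrestricted
use counts: n: 1×; c: 1×; e [bound]: 1×
order of uses: n, e, c
typing: ✓ — Q
ordered ✗ (no ordered split (uses run n, e, c))
linear ✓ (n, c, e: one use apiece)
affine ✓ (none of n, c, e used more than once)
relevant ✓ (none of n, c, e goes unused)
unrestricted ✓ (type-checks (Q) and nothing is barred)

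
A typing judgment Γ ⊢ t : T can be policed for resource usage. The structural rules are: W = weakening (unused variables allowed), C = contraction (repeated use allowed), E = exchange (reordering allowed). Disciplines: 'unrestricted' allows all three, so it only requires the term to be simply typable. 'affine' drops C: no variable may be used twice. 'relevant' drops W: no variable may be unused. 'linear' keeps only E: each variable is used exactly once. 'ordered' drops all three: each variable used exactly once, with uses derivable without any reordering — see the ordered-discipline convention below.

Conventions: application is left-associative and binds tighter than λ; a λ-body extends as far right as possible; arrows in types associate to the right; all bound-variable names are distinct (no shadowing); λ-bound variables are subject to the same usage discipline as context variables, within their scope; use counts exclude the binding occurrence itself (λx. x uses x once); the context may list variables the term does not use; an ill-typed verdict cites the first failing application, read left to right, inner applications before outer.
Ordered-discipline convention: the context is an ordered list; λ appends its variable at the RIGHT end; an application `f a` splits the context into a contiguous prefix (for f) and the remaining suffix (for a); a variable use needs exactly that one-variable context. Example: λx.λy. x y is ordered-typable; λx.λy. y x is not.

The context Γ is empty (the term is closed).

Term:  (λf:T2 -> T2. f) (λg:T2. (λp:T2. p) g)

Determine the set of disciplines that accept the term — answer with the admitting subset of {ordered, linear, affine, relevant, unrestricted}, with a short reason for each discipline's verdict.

accepted by: ordered, linear, affine, relevant, unrestricted
usage: f (bound)=1, g (bound)=1, p (bound)=1
use order (left to right): f, p, g
typing: the term checks, with type T2 -> T2
ordered ✓ (f, g, p once each; derivable with no W/C/E)
linear ✓ (single use per variable (f, g, p))
affine ✓ (none of f, g, p used more than once)
relevant ✓ (every one of f, g, p appears)
unrestricted ✓ (well-typed at T2 -> T2; no restrictions here)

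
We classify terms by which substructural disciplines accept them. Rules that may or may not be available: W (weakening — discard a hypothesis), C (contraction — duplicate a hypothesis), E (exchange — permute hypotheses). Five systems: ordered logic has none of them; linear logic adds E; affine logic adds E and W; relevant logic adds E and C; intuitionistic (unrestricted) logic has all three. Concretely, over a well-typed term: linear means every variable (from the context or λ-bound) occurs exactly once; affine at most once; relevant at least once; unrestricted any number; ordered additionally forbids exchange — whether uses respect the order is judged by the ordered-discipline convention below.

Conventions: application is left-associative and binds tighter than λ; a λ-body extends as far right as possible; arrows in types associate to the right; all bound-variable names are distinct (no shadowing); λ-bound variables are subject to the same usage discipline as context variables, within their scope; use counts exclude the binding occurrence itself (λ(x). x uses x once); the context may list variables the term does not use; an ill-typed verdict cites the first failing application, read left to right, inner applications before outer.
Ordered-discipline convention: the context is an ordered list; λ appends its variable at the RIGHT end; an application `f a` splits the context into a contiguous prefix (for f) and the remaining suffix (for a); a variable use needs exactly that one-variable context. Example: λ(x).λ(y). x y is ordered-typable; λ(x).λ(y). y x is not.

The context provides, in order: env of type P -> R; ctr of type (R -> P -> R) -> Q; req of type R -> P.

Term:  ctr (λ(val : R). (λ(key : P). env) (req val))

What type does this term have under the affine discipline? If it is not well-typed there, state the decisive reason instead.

term : Q
usage: env: 1×; ctr: 1×; req: 1×; val [bound]: 1×; key [bound]: 0×
uses in reading order: ctr, env, req, val
typing: well-typed at Q
per-discipline verdicts: ordered ✗, linear ✗, affine ✓, relevant ✗, unrestricted ✓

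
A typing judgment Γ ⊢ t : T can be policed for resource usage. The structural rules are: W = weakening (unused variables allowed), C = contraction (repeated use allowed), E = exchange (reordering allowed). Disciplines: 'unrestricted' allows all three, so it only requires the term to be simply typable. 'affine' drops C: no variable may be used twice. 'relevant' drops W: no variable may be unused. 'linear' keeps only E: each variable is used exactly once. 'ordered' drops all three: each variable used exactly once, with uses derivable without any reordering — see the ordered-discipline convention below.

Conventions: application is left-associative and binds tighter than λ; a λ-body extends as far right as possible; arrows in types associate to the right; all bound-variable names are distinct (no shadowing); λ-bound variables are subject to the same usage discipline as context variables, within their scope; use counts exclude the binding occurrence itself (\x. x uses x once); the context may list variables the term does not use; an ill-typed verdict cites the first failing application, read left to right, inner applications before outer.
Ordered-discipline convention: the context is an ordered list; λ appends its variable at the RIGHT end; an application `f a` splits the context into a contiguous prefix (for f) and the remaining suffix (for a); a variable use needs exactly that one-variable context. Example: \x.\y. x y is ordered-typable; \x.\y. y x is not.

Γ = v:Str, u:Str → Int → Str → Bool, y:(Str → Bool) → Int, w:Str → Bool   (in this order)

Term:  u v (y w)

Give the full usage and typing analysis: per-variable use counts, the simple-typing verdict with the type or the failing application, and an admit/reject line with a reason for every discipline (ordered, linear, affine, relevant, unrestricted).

use counts: v=1, u=1, y=1, w=1
use order (left to right): u, v, y, w
typing: well-typed at Str → Bool
ordered: ✗ — use order u, v, y, w needs exchange
linear: ✓ — single use per variable (v, u, y, w)
affine: ✓ — no duplicate uses among v, u, y, w
relevant: ✓ — at least one use each (v, u, y, w)
unrestricted: ✓ — typability at Str → Bool is all that's needed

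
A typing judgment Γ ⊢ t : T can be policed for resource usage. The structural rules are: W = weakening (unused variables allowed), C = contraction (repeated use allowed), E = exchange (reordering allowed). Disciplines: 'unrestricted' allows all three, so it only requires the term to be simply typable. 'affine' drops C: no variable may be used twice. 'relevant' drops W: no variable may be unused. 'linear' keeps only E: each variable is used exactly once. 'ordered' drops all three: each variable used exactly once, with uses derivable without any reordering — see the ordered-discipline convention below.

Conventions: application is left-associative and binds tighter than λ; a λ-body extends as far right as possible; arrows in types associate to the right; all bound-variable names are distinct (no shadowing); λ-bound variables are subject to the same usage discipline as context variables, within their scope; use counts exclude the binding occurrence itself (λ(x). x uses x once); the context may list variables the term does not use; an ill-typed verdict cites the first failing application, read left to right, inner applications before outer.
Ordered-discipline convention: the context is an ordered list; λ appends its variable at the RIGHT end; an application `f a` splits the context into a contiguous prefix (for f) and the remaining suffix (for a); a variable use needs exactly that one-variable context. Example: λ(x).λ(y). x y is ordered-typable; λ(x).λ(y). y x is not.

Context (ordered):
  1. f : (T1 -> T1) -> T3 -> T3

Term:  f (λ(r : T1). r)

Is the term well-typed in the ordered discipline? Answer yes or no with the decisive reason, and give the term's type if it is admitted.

yes — single-use (f, r), ordered derivation ok; term : T3 -> T3
use counts: f: 1×, r (λ-bound): 1×
order of uses: f, r
typing: well-typed at T3 -> T3
across the five disciplines: ordered ✓ | linear ✓ | affine ✓ | relevant ✓ | unrestricted ✓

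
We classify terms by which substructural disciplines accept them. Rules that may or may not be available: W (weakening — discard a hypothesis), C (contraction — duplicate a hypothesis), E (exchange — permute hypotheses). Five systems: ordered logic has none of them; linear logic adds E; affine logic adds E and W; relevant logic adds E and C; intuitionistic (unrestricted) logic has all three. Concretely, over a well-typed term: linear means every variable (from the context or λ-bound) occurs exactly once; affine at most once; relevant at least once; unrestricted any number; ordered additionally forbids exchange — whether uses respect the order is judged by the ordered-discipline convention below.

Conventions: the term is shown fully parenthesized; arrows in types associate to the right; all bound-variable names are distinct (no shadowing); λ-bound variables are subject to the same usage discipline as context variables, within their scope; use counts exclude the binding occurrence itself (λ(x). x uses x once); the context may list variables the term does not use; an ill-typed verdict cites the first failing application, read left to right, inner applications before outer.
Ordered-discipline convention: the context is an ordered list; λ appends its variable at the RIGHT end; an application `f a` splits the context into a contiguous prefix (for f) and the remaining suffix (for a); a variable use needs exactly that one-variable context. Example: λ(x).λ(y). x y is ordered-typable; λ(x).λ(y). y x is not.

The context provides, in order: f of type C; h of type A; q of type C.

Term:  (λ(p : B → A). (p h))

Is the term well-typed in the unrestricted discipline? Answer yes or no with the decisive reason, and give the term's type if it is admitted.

no — a type mismatch blocks all five
usage: f=0; h=1; q=0; p (λ-bound)=1
uses in reading order: p, h
typing: ill-typed: a function awaiting B gets A
all disciplines: ordered ✗; linear ✗; affine ✗; relevant ✗; unrestricted ✗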